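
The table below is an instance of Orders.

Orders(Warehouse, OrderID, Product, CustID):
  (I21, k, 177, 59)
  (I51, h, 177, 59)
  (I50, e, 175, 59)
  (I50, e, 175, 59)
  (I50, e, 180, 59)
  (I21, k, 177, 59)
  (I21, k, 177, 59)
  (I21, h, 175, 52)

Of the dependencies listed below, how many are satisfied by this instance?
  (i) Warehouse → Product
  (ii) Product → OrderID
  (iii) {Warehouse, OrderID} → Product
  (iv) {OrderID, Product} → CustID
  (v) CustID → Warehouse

1

(i) Warehouse → Product: Warehouse=I21: 4 rows → Product takes values {177, 175} — violation; Warehouse=I50: 3 rows → Product takes values {175, 180} — violation — fails.
(ii) Product → OrderID: Product=177: 4 rows → OrderID takes values {k, h} — violation; Product=175: 3 rows → OrderID takes values {e, h} — violation — fails.
(iii) {Warehouse, OrderID} → Product: (Warehouse=I50, OrderID=e): 3 rows → Product takes values {175, 180} — violation — fails.
(iv) {OrderID, Product} → CustID: every LHS value maps to a single RHS value — holds.
(v) CustID → Warehouse: CustID=59: 7 rows → Warehouse takes values {I21, I51, I50} — violation — fails.
1 of the 5 dependencies holds.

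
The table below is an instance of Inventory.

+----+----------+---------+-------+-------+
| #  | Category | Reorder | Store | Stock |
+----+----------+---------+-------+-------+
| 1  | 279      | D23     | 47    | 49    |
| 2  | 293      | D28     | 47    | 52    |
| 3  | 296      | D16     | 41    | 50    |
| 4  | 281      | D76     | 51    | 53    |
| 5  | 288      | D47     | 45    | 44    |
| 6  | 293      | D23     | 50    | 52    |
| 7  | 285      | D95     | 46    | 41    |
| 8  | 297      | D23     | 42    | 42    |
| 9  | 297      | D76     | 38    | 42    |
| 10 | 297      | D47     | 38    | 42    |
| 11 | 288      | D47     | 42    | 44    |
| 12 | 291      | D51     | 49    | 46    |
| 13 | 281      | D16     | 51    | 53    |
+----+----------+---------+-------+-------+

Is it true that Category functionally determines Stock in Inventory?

Yes

Category=279: row 1 → Stock = 49 ✓
Category=293: rows 2, 6 → Stock = 52, 52 ✓
Category=296: row 3 → Stock = 50 ✓
Category=281: rows 4, 13 → Stock = 53, 53 ✓
Category=288: rows 5, 11 → Stock = 44, 44 ✓
Category=285: row 7 → Stock = 41 ✓
Category=297: rows 8, 9, 10 → Stock = 42, 42, 42 ✓
Category=291: row 12 → Stock = 46 ✓
Every Category value is associated with a single Stock value, so Category -> Stock holds.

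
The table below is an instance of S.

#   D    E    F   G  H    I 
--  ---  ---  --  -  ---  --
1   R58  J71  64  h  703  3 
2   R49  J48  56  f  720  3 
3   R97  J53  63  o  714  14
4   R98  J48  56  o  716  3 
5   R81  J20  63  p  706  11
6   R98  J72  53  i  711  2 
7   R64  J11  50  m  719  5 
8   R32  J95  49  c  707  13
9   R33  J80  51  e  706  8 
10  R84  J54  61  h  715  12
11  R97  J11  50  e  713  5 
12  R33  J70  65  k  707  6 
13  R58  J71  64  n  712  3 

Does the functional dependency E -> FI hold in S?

Yes

E=J71: rows 1, 13 → {F,I} = (64, 3), (64, 3) ✓
E=J48: rows 2, 4 → {F,I} = (56, 3), (56, 3) ✓
E=J53: row 3 → {F,I} = (63, 14) ✓
E=J20: row 5 → {F,I} = (63, 11) ✓
E=J72: row 6 → {F,I} = (53, 2) ✓
E=J11: rows 7, 11 → {F,I} = (50, 5), (50, 5) ✓
E=J95: row 8 → {F,I} = (49, 13) ✓
E=J80: row 9 → {F,I} = (51, 8) ✓
E=J54: row 10 → {F,I} = (61, 12) ✓
E=J70: row 12 → {F,I} = (65, 6) ✓
Every E value is associated with a single FI value, so E -> FI holds.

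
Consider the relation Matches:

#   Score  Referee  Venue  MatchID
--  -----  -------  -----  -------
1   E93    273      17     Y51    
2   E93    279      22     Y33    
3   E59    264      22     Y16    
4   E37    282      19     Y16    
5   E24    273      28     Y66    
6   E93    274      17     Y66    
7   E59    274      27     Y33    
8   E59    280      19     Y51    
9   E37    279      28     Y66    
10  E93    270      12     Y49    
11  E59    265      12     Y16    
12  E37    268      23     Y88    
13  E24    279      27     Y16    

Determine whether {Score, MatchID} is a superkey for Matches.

Rows 3 and 11 have the same {Score, MatchID} value (Score=E59, MatchID=Y16) but are distinct tuples, so {Score, MatchID} does not determine every attribute — not a superkey.

No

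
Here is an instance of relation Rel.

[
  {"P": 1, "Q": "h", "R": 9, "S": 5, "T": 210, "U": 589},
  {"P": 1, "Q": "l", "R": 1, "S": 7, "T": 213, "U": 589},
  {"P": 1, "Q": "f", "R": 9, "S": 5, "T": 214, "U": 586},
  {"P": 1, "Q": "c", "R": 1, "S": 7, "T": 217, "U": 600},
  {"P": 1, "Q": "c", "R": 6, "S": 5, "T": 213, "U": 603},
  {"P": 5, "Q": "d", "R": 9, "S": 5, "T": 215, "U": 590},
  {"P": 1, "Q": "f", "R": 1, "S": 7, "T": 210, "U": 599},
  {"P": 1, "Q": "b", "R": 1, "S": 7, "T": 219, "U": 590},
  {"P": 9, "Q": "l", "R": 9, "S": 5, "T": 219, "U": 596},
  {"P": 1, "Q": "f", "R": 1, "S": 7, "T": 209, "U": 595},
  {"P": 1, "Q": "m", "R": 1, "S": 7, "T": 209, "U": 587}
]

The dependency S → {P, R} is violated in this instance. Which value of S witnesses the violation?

S=5: 5 rows → {P,R} takes values {(1, 9), (1, 6), (5, 9), (9, 9)} — violation
S=7: 6 rows → {P,R} = (1, 1), (1, 1), (1, 1), (1, 1), (1, 1), (1, 1) ✓
The only S value with inconsistent RHS is S=5.

5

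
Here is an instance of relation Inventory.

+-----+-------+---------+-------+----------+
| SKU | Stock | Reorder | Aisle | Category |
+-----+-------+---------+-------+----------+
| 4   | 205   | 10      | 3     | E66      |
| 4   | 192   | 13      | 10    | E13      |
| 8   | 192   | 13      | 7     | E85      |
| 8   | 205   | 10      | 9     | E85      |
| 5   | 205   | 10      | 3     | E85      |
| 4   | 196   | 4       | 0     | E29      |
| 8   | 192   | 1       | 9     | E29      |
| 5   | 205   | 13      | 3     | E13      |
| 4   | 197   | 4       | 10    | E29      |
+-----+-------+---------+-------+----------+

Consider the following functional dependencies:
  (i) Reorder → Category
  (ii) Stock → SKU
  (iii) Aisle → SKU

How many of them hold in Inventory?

(i) Reorder → Category: Reorder=10: 3 rows → Category takes values {E66, E85} — violation; Reorder=13: 3 rows → Category takes values {E13, E85} — violation — fails.
(ii) Stock → SKU: Stock=205: 4 rows → SKU takes values {4, 8, 5} — violation; Stock=192: 3 rows → SKU takes values {4, 8} — violation — fails.
(iii) Aisle → SKU: Aisle=3: 3 rows → SKU takes values {4, 5} — violation — fails.
None of the 3 dependencies hold.

0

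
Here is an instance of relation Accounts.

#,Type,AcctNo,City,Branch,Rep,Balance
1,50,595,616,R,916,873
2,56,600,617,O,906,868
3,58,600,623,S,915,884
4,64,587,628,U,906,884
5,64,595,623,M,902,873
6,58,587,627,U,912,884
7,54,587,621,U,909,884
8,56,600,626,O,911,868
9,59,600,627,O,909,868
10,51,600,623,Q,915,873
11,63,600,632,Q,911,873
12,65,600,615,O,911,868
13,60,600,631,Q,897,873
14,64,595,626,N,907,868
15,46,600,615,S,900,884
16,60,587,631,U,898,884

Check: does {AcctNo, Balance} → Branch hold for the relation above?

No

(AcctNo=595, Balance=873): rows 1, 5 → Branch takes values {R, M} — violation
(AcctNo=600, Balance=868): rows 2, 8, 9, 12 → Branch = O, O, O, O ✓
(AcctNo=600, Balance=884): rows 3, 15 → Branch = S, S ✓
(AcctNo=587, Balance=884): rows 4, 6, 7, 16 → Branch = U, U, U, U ✓
(AcctNo=600, Balance=873): rows 10, 11, 13 → Branch = Q, Q, Q ✓
(AcctNo=595, Balance=868): row 14 → Branch = N ✓
Two rows agree on {AcctNo, Balance} but differ on Branch, so {AcctNo, Balance} → Branch does not hold.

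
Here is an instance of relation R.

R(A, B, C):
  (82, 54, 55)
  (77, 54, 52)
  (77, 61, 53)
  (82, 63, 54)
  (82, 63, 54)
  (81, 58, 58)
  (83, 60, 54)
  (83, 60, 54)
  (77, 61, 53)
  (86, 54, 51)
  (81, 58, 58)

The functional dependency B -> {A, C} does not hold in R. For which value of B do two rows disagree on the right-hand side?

B=54: 3 rows → {A,C} takes values {(82, 55), (77, 52), (86, 51)} — violation
B=61: 2 rows → {A,C} = (77, 53), (77, 53) ✓
B=63: 2 rows → {A,C} = (82, 54), (82, 54) ✓
B=58: 2 rows → {A,C} = (81, 58), (81, 58) ✓
B=60: 2 rows → {A,C} = (83, 54), (83, 54) ✓
The only B value with inconsistent RHS is B=54.

54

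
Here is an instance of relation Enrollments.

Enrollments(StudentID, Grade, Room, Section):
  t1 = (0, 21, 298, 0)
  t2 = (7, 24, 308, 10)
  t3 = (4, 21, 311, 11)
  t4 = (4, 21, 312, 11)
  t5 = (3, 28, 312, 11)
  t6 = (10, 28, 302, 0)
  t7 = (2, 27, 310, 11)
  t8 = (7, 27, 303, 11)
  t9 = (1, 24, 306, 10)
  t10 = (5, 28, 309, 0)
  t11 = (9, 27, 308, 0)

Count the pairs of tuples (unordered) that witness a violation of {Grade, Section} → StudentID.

3

(Grade=24, Section=10): violating pairs (2,9) — 1 pair.
(Grade=21, Section=11): all 2 rows agree on StudentID — 0 pairs.
(Grade=28, Section=0): violating pairs (6,10) — 1 pair.
(Grade=27, Section=11): violating pairs (7,8) — 1 pair.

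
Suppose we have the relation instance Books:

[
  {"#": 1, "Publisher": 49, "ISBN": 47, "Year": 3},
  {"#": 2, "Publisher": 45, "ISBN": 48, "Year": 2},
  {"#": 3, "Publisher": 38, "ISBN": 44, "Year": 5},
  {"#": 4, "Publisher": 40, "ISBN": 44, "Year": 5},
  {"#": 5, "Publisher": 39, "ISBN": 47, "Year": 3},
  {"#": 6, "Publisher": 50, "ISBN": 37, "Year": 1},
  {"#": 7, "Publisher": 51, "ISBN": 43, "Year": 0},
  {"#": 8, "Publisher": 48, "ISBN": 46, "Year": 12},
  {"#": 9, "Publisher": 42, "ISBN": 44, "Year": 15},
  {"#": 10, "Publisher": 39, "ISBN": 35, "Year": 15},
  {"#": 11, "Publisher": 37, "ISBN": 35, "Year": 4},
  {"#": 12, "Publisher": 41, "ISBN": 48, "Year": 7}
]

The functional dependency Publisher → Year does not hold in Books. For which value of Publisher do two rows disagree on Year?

39

Publisher=49: row 1 → Year = 3 ✓
Publisher=45: row 2 → Year = 2 ✓
Publisher=38: row 3 → Year = 5 ✓
Publisher=40: row 4 → Year = 5 ✓
Publisher=39: rows 5, 10 → Year takes values {3, 15} — violation
Publisher=50: row 6 → Year = 1 ✓
Publisher=51: row 7 → Year = 0 ✓
Publisher=48: row 8 → Year = 12 ✓
Publisher=42: row 9 → Year = 15 ✓
Publisher=37: row 11 → Year = 4 ✓
Publisher=41: row 12 → Year = 7 ✓
The only Publisher value with inconsistent Year is Publisher=39.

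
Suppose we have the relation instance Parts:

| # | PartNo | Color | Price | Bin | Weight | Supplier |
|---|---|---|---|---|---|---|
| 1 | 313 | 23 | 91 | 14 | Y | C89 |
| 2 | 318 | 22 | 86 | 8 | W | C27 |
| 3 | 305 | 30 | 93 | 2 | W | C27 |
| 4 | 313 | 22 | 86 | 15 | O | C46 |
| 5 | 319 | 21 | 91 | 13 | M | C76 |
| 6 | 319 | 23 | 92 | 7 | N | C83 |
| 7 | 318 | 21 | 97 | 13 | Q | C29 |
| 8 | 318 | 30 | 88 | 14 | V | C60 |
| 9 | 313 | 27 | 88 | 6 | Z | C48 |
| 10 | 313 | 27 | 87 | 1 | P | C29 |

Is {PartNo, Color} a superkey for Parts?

Rows 9 and 10 have the same {PartNo, Color} value (PartNo=313, Color=27) but are distinct tuples, so {PartNo, Color} does not determine every attribute — not a superkey.

No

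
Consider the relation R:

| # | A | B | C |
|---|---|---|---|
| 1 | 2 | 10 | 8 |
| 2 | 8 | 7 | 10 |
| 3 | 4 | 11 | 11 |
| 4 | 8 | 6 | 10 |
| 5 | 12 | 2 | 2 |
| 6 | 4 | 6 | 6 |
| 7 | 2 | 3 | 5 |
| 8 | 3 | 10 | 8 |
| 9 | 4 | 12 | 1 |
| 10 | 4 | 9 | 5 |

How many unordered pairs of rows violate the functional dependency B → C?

1

B=10: all 2 rows agree on C — 0 pairs.
B=6: violating pairs (4,6) — 1 pair.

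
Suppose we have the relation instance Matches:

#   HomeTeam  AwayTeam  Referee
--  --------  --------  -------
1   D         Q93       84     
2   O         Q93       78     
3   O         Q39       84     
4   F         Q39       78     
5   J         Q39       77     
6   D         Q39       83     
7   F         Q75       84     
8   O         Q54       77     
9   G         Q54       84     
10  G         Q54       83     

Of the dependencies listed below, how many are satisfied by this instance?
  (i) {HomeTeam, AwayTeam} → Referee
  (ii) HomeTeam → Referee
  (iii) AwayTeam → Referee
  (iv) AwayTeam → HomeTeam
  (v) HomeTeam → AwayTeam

0

(i) {HomeTeam, AwayTeam} → Referee: (HomeTeam=G, AwayTeam=Q54): rows 9, 10 → Referee takes values {84, 83} — violation — fails.
(ii) HomeTeam → Referee: HomeTeam=D: rows 1, 6 → Referee takes values {84, 83} — violation; HomeTeam=O: rows 2, 3, 8 → Referee takes values {78, 84, 77} — violation; HomeTeam=F: rows 4, 7 → Referee takes values {78, 84} — violation; HomeTeam=G: rows 9, 10 → Referee takes values {84, 83} — violation — fails.
(iii) AwayTeam → Referee: AwayTeam=Q93: rows 1, 2 → Referee takes values {84, 78} — violation; AwayTeam=Q39: rows 3, 4, 5, 6 → Referee takes values {84, 78, 77, 83} — violation; AwayTeam=Q54: rows 8, 9, 10 → Referee takes values {77, 84, 83} — violation — fails.
(iv) AwayTeam → HomeTeam: AwayTeam=Q93: rows 1, 2 → HomeTeam takes values {D, O} — violation; AwayTeam=Q39: rows 3, 4, 5, 6 → HomeTeam takes values {O, F, J, D} — violation; AwayTeam=Q54: rows 8, 9, 10 → HomeTeam takes values {O, G} — violation — fails.
(v) HomeTeam → AwayTeam: HomeTeam=D: rows 1, 6 → AwayTeam takes values {Q93, Q39} — violation; HomeTeam=O: rows 2, 3, 8 → AwayTeam takes values {Q93, Q39, Q54} — violation; HomeTeam=F: rows 4, 7 → AwayTeam takes values {Q39, Q75} — violation — fails.
None of the 5 dependencies hold.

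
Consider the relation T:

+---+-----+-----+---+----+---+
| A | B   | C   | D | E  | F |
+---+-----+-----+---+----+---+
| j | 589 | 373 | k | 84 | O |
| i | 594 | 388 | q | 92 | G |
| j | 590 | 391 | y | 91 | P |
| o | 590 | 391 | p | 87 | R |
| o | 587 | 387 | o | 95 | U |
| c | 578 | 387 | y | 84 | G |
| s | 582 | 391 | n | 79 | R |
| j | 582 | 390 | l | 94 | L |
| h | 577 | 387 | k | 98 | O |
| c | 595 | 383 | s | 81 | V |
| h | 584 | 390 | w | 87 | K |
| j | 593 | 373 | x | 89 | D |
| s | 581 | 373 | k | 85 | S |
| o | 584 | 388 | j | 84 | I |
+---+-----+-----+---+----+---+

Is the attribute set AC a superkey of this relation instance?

No

Two distinct rows share (A=j, C=373), so AC does not determine every attribute — not a superkey.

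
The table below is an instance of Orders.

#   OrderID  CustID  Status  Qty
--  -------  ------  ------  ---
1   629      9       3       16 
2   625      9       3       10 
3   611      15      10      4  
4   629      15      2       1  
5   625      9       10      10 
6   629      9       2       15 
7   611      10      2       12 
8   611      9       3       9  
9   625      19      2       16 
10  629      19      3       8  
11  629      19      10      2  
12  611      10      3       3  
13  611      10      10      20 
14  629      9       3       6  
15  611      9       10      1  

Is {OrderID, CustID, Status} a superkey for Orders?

Rows 1 and 14 have the same {OrderID, CustID, Status} value (OrderID=629, CustID=9, Status=3) but are distinct tuples, so {OrderID, CustID, Status} does not determine every attribute — not a superkey.

No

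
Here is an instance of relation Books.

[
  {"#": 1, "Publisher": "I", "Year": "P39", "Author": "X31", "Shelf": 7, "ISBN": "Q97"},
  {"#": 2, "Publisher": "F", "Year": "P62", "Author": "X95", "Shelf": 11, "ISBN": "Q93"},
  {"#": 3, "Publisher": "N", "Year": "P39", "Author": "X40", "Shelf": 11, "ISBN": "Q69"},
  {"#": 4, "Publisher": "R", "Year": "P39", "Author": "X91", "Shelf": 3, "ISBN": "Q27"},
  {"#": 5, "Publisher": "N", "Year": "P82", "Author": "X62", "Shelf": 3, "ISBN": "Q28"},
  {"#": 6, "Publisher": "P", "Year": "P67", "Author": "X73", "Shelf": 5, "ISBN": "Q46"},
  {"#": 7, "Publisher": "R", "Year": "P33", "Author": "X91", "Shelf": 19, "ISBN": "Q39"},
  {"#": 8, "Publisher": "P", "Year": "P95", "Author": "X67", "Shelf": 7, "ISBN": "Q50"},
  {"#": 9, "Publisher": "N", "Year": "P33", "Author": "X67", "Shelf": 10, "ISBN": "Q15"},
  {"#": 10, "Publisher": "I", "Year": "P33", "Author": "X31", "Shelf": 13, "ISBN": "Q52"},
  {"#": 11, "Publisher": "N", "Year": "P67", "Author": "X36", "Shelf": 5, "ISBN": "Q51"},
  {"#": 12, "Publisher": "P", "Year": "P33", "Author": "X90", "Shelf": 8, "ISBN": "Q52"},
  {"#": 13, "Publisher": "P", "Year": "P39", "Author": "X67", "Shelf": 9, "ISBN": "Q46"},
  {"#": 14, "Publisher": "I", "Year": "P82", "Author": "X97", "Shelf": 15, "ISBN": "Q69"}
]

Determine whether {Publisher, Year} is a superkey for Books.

Yes

All 14 rows have distinct {Publisher, Year} values, so {Publisher, Year} → (all attributes) holds and {Publisher, Year} is a superkey.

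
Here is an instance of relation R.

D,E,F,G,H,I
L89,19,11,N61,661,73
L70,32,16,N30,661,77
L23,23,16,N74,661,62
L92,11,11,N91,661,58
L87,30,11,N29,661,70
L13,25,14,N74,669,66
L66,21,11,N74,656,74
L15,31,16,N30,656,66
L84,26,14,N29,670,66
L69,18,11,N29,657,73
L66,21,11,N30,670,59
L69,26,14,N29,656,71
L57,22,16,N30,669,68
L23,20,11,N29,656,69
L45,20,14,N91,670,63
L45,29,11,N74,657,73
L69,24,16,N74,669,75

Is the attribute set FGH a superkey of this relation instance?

All 17 rows have distinct FGH values, so FGH → (all attributes) holds and FGH is a superkey.

Yes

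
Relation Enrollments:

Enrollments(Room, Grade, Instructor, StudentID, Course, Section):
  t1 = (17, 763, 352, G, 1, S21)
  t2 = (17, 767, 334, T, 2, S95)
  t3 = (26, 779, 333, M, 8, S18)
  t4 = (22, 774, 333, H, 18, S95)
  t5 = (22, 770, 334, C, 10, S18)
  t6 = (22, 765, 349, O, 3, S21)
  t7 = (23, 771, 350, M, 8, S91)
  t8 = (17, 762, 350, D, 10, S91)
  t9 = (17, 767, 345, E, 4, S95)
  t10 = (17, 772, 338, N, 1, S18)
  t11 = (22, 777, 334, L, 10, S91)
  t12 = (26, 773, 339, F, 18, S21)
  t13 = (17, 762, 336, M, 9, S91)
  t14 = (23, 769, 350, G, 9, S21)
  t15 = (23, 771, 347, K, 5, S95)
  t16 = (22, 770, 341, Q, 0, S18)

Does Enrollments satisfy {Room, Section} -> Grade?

(Room=17, Section=S21): row 1 → Grade = 763 ✓
(Room=17, Section=S95): rows 2, 9 → Grade = 767, 767 ✓
(Room=26, Section=S18): row 3 → Grade = 779 ✓
(Room=22, Section=S95): row 4 → Grade = 774 ✓
(Room=22, Section=S18): rows 5, 16 → Grade = 770, 770 ✓
(Room=22, Section=S21): row 6 → Grade = 765 ✓
(Room=23, Section=S91): row 7 → Grade = 771 ✓
(Room=17, Section=S91): rows 8, 13 → Grade = 762, 762 ✓
(Room=17, Section=S18): row 10 → Grade = 772 ✓
(Room=22, Section=S91): row 11 → Grade = 777 ✓
(Room=26, Section=S21): row 12 → Grade = 773 ✓
(Room=23, Section=S21): row 14 → Grade = 769 ✓
(Room=23, Section=S95): row 15 → Grade = 771 ✓
Every {Room, Section} value is associated with a single Grade value, so {Room, Section} -> Grade holds.

Yes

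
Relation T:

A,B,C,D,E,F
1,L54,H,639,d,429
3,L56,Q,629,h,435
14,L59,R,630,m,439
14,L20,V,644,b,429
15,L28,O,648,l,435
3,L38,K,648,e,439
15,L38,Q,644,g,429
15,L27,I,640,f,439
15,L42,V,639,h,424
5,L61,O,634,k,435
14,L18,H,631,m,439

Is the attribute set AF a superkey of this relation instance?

Two distinct rows share (A=14, F=439), so AF does not determine every attribute — not a superkey.

No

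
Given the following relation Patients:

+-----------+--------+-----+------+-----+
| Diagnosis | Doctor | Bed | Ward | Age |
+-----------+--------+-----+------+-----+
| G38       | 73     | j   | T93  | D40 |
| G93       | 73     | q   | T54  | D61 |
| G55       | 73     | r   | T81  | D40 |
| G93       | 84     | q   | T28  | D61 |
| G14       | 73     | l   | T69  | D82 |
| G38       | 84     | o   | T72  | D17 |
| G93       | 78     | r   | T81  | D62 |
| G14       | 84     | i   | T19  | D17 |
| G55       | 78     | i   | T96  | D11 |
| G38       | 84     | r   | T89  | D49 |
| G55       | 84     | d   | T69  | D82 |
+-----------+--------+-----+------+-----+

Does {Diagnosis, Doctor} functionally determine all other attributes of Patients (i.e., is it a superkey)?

No

Two distinct rows share (Diagnosis=G38, Doctor=84), so {Diagnosis, Doctor} does not determine every attribute — not a superkey.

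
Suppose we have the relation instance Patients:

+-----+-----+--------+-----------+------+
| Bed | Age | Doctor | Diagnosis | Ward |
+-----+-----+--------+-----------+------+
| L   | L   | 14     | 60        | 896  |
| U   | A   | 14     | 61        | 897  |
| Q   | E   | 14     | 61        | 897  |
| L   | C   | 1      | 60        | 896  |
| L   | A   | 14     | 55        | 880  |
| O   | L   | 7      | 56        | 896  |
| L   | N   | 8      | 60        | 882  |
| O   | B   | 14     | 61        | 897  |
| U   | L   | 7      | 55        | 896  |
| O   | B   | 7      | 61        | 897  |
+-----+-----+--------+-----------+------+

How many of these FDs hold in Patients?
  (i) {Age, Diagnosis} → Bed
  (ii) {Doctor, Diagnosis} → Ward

(i) {Age, Diagnosis} → Bed: every LHS value maps to a single RHS value — holds.
(ii) {Doctor, Diagnosis} → Ward: every LHS value maps to a single RHS value — holds.
2 of the 2 dependencies hold.

2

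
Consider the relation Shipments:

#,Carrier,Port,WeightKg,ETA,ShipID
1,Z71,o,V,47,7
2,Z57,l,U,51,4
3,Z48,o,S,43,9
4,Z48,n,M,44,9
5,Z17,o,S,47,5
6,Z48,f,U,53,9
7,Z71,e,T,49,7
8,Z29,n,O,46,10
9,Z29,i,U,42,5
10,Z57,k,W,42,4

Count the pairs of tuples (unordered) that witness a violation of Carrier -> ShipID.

1

Carrier=Z71: all 2 rows agree on ShipID — 0 pairs.
Carrier=Z57: all 2 rows agree on ShipID — 0 pairs.
Carrier=Z48: all 3 rows agree on ShipID — 0 pairs.
Carrier=Z29: violating pairs (8,9) — 1 pair.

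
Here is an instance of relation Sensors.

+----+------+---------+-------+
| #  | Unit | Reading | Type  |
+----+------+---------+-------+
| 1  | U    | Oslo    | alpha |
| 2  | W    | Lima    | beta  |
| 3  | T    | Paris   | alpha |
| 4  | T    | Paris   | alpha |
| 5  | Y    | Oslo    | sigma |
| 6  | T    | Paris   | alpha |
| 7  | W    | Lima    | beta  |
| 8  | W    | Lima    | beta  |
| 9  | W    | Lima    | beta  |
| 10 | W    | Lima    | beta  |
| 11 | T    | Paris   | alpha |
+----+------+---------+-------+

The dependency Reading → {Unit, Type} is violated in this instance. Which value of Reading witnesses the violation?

Reading=Oslo: rows 1, 5 → {Unit,Type} takes values {(U, alpha), (Y, sigma)} — violation
Reading=Lima: rows 2, 7, 8, 9, 10 → {Unit,Type} = (W, beta), (W, beta), (W, beta), (W, beta), (W, beta) ✓
Reading=Paris: rows 3, 4, 6, 11 → {Unit,Type} = (T, alpha), (T, alpha), (T, alpha), (T, alpha) ✓
The only Reading value with inconsistent RHS is Reading=Oslo.

Oslo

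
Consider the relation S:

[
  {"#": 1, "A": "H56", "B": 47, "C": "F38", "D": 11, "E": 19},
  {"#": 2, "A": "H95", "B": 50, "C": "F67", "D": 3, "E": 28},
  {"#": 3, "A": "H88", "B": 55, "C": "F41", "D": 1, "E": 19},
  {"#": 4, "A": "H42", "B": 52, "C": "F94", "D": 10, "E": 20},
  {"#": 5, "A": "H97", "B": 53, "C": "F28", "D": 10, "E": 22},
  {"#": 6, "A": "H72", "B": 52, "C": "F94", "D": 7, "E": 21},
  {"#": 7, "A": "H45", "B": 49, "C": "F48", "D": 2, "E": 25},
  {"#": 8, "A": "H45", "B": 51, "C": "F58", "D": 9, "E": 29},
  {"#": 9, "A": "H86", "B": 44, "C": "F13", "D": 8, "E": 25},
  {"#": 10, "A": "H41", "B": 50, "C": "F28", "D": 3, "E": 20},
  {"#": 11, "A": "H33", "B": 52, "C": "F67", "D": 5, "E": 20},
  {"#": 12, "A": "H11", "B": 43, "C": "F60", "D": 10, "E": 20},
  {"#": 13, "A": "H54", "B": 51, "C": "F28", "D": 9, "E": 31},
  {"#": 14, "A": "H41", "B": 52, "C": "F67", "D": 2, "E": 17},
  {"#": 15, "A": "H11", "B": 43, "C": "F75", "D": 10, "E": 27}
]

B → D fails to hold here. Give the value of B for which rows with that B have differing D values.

B=47: row 1 → D = 11 ✓
B=50: rows 2, 10 → D = 3, 3 ✓
B=55: row 3 → D = 1 ✓
B=52: rows 4, 6, 11, 14 → D takes values {10, 7, 5, 2} — violation
B=53: row 5 → D = 10 ✓
B=49: row 7 → D = 2 ✓
B=51: rows 8, 13 → D = 9, 9 ✓
B=44: row 9 → D = 8 ✓
B=43: rows 12, 15 → D = 10, 10 ✓
The only B value with inconsistent D is B=52.

52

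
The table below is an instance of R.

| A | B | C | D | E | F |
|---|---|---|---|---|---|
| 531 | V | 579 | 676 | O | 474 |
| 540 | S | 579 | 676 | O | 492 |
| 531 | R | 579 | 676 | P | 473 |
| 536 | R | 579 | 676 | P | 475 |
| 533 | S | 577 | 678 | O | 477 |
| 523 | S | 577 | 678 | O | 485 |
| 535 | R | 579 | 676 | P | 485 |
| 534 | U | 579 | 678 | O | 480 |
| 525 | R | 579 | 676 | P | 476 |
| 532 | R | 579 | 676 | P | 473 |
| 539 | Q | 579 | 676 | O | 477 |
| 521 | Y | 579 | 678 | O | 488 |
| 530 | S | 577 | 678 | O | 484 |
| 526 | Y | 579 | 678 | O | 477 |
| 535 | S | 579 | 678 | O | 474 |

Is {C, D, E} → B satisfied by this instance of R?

No

(C=579, D=676, E=O): 3 rows → B takes values {V, S, Q} — violation
(C=579, D=676, E=P): 5 rows → B = R, R, R, R, R ✓
(C=577, D=678, E=O): 3 rows → B = S, S, S ✓
(C=579, D=678, E=O): 4 rows → B takes values {U, Y, S} — violation
Two rows agree on {C, D, E} but differ on B, so {C, D, E} → B does not hold.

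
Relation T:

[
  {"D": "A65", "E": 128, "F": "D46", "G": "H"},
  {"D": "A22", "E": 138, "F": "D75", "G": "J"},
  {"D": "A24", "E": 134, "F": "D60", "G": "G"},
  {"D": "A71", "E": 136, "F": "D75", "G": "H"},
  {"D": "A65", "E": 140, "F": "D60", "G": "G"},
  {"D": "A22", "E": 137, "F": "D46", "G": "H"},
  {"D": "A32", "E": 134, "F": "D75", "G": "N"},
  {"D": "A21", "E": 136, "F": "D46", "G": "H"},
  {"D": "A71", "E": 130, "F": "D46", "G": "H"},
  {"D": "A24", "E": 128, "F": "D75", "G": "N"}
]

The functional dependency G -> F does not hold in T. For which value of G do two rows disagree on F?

H

G=H: 5 rows → F takes values {D46, D75} — violation
G=J: 1 row → F = D75 ✓
G=G: 2 rows → F = D60, D60 ✓
G=N: 2 rows → F = D75, D75 ✓
The only G value with inconsistent F is G=H.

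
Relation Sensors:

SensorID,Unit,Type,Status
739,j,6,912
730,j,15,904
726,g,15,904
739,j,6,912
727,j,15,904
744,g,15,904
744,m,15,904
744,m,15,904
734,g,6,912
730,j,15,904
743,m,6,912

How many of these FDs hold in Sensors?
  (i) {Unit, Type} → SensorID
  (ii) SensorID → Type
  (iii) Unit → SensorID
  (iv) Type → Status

(i) {Unit, Type} → SensorID: (Unit=j, Type=15): 3 rows → SensorID takes values {730, 727} — violation; (Unit=g, Type=15): 2 rows → SensorID takes values {726, 744} — violation — fails.
(ii) SensorID → Type: every LHS value maps to a single RHS value — holds.
(iii) Unit → SensorID: Unit=j: 5 rows → SensorID takes values {739, 730, 727} — violation; Unit=g: 3 rows → SensorID takes values {726, 744, 734} — violation; Unit=m: 3 rows → SensorID takes values {744, 743} — violation — fails.
(iv) Type → Status: every LHS value maps to a single RHS value — holds.
2 of the 4 dependencies hold.

2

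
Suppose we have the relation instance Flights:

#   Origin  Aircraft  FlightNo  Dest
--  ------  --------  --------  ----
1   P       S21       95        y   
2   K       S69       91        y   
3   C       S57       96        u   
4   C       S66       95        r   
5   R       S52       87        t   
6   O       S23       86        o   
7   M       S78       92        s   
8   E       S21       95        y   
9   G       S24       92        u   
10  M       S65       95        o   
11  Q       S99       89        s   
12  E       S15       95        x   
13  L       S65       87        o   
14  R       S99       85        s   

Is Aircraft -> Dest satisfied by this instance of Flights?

Aircraft=S21: rows 1, 8 → Dest = y, y ✓
Aircraft=S69: row 2 → Dest = y ✓
Aircraft=S57: row 3 → Dest = u ✓
Aircraft=S66: row 4 → Dest = r ✓
Aircraft=S52: row 5 → Dest = t ✓
Aircraft=S23: row 6 → Dest = o ✓
Aircraft=S78: row 7 → Dest = s ✓
Aircraft=S24: row 9 → Dest = u ✓
Aircraft=S65: rows 10, 13 → Dest = o, o ✓
Aircraft=S99: rows 11, 14 → Dest = s, s ✓
Aircraft=S15: row 12 → Dest = x ✓
Every Aircraft value is associated with a single Dest value, so Aircraft -> Dest holds.

Yes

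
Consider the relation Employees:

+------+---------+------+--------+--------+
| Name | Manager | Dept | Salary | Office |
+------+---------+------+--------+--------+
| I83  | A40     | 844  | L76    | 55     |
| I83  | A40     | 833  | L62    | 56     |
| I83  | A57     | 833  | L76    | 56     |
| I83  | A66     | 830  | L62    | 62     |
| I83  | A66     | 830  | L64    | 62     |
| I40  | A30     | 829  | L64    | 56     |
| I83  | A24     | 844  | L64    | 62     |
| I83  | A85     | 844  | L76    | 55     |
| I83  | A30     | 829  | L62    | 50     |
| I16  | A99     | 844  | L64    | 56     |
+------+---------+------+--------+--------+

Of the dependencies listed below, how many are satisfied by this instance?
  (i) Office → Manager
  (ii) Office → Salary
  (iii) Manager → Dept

0

(i) Office → Manager: Office=55: 2 rows → Manager takes values {A40, A85} — violation; Office=56: 4 rows → Manager takes values {A40, A57, A30, A99} — violation; Office=62: 3 rows → Manager takes values {A66, A24} — violation — fails.
(ii) Office → Salary: Office=56: 4 rows → Salary takes values {L62, L76, L64} — violation; Office=62: 3 rows → Salary takes values {L62, L64} — violation — fails.
(iii) Manager → Dept: Manager=A40: 2 rows → Dept takes values {844, 833} — violation — fails.
None of the 3 dependencies hold.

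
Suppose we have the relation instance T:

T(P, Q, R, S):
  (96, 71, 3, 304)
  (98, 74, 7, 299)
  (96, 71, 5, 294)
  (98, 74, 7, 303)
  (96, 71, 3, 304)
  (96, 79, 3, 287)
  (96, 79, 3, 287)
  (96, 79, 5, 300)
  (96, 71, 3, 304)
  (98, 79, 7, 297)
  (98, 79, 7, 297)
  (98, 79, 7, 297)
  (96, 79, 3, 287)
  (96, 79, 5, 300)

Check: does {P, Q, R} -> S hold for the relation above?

(P=96, Q=71, R=3): 3 rows → S = 304, 304, 304 ✓
(P=98, Q=74, R=7): 2 rows → S takes values {299, 303} — violation
(P=96, Q=71, R=5): 1 row → S = 294 ✓
(P=96, Q=79, R=3): 3 rows → S = 287, 287, 287 ✓
(P=96, Q=79, R=5): 2 rows → S = 300, 300 ✓
(P=98, Q=79, R=7): 3 rows → S = 297, 297, 297 ✓
Two rows agree on {P, Q, R} but differ on S, so {P, Q, R} -> S does not hold.

No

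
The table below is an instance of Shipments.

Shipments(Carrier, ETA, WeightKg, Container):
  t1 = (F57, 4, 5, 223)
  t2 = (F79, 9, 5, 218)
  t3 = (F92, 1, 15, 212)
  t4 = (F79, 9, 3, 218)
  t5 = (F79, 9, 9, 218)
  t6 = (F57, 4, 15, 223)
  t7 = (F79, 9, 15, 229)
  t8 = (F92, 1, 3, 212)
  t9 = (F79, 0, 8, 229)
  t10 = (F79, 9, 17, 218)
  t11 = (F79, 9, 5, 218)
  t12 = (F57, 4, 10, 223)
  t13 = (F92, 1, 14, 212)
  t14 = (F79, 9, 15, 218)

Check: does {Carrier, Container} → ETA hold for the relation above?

No

(Carrier=F57, Container=223): rows 1, 6, 12 → ETA = 4, 4, 4 ✓
(Carrier=F79, Container=218): rows 2, 4, 5, 10, 11, 14 → ETA = 9, 9, 9, 9, 9, 9 ✓
(Carrier=F92, Container=212): rows 3, 8, 13 → ETA = 1, 1, 1 ✓
(Carrier=F79, Container=229): rows 7, 9 → ETA takes values {9, 0} — violation
Two rows agree on {Carrier, Container} but differ on ETA, so {Carrier, Container} → ETA does not hold.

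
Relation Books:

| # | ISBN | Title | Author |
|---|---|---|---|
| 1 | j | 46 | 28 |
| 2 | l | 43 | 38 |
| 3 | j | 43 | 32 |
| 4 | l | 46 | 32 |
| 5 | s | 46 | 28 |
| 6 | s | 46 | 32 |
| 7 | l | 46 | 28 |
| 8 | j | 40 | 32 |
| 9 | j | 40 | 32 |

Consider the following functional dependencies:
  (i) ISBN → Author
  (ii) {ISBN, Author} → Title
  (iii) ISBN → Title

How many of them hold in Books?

0

(i) ISBN → Author: ISBN=j: rows 1, 3, 8, 9 → Author takes values {28, 32} — violation; ISBN=l: rows 2, 4, 7 → Author takes values {38, 32, 28} — violation; ISBN=s: rows 5, 6 → Author takes values {28, 32} — violation — fails.
(ii) {ISBN, Author} → Title: (ISBN=j, Author=32): rows 3, 8, 9 → Title takes values {43, 40} — violation — fails.
(iii) ISBN → Title: ISBN=j: rows 1, 3, 8, 9 → Title takes values {46, 43, 40} — violation; ISBN=l: rows 2, 4, 7 → Title takes values {43, 46} — violation — fails.
None of the 3 dependencies hold.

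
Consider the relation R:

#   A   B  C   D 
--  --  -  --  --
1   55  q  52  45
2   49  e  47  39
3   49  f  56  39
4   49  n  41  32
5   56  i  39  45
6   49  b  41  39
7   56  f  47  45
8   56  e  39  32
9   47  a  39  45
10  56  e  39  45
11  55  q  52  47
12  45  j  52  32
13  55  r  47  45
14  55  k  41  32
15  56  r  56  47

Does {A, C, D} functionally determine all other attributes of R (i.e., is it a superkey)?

Rows 5 and 10 have the same {A, C, D} value (A=56, C=39, D=45) but are distinct tuples, so {A, C, D} does not determine every attribute — not a superkey.

No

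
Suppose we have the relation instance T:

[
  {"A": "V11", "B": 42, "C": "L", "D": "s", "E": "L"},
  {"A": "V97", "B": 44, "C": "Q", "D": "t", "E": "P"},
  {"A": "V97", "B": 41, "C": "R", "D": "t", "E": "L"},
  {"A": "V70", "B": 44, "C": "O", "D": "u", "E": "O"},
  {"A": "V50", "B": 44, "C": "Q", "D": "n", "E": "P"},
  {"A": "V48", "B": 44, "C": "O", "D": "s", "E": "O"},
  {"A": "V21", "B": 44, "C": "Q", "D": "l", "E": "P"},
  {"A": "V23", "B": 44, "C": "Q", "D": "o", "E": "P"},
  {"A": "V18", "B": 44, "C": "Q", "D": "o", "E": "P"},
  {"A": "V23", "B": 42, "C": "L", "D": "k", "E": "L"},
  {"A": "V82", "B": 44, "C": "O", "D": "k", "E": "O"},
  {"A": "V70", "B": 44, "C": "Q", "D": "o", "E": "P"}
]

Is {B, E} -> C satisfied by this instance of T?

(B=42, E=L): 2 rows → C = L, L ✓
(B=44, E=P): 6 rows → C = Q, Q, Q, Q, Q, Q ✓
(B=41, E=L): 1 row → C = R ✓
(B=44, E=O): 3 rows → C = O, O, O ✓
Every {B, E} value is associated with a single C value, so {B, E} -> C holds.

Yes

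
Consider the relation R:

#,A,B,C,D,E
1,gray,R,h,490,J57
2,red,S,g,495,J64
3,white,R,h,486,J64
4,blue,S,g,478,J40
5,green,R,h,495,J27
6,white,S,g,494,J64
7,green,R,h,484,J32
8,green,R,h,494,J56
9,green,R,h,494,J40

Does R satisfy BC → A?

No

(B=R, C=h): rows 1, 3, 5, 7, 8, 9 → A takes values {gray, white, green} — violation
(B=S, C=g): rows 2, 4, 6 → A takes values {red, blue, white} — violation
Two rows agree on BC but differ on A, so BC → A does not hold.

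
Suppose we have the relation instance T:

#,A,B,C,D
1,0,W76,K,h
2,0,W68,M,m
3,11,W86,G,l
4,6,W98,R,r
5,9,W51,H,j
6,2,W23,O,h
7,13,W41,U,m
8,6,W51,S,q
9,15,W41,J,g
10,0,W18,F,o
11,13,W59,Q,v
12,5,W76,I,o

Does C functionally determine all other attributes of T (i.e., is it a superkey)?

All 12 rows have distinct C values, so C → (all attributes) holds and C is a superkey.

Yes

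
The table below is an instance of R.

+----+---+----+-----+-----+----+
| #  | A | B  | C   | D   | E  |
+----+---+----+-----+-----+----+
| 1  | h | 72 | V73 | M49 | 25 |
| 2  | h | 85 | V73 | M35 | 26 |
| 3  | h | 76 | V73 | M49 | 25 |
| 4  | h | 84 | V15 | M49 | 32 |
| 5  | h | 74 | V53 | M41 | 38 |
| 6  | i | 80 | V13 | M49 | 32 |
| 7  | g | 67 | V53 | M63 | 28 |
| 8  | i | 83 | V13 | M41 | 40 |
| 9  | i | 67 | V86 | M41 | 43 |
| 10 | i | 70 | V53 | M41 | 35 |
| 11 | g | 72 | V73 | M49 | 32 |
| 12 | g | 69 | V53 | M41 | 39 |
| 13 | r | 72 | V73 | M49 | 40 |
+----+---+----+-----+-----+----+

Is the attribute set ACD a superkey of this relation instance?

Rows 1 and 3 have the same ACD value (A=h, C=V73, D=M49) but are distinct tuples, so ACD does not determine every attribute — not a superkey.

No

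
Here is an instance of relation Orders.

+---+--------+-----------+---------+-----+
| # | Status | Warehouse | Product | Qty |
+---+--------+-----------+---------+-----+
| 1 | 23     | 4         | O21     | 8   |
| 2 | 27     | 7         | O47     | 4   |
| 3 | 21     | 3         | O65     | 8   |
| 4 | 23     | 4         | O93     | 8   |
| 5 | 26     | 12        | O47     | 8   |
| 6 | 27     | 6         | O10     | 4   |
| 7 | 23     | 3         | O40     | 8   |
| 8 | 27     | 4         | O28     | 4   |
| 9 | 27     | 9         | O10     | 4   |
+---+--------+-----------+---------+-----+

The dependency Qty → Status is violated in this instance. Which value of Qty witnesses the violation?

8

Qty=8: rows 1, 3, 4, 5, 7 → Status takes values {23, 21, 26} — violation
Qty=4: rows 2, 6, 8, 9 → Status = 27, 27, 27, 27 ✓
The only Qty value with inconsistent Status is Qty=8.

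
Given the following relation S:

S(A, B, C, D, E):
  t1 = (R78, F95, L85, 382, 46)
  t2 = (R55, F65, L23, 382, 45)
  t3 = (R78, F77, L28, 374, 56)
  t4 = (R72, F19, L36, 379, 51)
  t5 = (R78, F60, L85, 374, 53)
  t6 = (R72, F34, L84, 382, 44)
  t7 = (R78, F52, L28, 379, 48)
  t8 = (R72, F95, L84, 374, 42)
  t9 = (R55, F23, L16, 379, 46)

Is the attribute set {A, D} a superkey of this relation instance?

Rows 3 and 5 have the same {A, D} value (A=R78, D=374) but are distinct tuples, so {A, D} does not determine every attribute — not a superkey.

No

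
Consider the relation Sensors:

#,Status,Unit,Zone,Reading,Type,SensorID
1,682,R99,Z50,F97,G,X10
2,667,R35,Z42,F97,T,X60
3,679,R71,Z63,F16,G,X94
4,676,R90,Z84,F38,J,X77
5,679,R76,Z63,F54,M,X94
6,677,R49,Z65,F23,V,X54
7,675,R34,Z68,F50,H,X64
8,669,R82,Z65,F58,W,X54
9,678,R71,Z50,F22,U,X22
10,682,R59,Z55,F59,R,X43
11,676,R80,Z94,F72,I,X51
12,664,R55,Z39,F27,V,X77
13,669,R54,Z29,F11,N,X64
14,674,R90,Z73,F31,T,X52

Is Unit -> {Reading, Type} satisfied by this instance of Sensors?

No

Unit=R99: row 1 → {Reading,Type} = (F97, G) ✓
Unit=R35: row 2 → {Reading,Type} = (F97, T) ✓
Unit=R71: rows 3, 9 → {Reading,Type} takes values {(F16, G), (F22, U)} — violation
Unit=R90: rows 4, 14 → {Reading,Type} takes values {(F38, J), (F31, T)} — violation
Unit=R76: row 5 → {Reading,Type} = (F54, M) ✓
Unit=R49: row 6 → {Reading,Type} = (F23, V) ✓
Unit=R34: row 7 → {Reading,Type} = (F50, H) ✓
Unit=R82: row 8 → {Reading,Type} = (F58, W) ✓
Unit=R59: row 10 → {Reading,Type} = (F59, R) ✓
Unit=R80: row 11 → {Reading,Type} = (F72, I) ✓
Unit=R55: row 12 → {Reading,Type} = (F27, V) ✓
Unit=R54: row 13 → {Reading,Type} = (F11, N) ✓
Two rows agree on Unit but differ on {Reading, Type}, so Unit -> {Reading, Type} does not hold.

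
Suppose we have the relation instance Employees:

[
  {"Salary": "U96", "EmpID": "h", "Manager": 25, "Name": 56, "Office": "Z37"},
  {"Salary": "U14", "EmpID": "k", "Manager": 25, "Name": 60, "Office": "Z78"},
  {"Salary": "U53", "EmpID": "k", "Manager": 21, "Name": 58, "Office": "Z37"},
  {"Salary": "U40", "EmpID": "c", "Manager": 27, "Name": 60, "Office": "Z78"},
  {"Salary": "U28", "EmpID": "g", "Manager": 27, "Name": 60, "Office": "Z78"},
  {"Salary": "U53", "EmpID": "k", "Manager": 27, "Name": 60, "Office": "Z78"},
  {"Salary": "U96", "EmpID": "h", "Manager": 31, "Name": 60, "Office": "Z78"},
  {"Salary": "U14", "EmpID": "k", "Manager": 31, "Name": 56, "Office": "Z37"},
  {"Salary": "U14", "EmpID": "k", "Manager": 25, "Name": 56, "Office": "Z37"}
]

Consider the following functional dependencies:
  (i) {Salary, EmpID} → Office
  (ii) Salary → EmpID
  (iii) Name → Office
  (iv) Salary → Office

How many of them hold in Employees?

(i) {Salary, EmpID} → Office: (Salary=U96, EmpID=h): 2 rows → Office takes values {Z37, Z78} — violation; (Salary=U14, EmpID=k): 3 rows → Office takes values {Z78, Z37} — violation; (Salary=U53, EmpID=k): 2 rows → Office takes values {Z37, Z78} — violation — fails.
(ii) Salary → EmpID: every LHS value maps to a single RHS value — holds.
(iii) Name → Office: every LHS value maps to a single RHS value — holds.
(iv) Salary → Office: Salary=U96: 2 rows → Office takes values {Z37, Z78} — violation; Salary=U14: 3 rows → Office takes values {Z78, Z37} — violation; Salary=U53: 2 rows → Office takes values {Z37, Z78} — violation — fails.
2 of the 4 dependencies hold.

2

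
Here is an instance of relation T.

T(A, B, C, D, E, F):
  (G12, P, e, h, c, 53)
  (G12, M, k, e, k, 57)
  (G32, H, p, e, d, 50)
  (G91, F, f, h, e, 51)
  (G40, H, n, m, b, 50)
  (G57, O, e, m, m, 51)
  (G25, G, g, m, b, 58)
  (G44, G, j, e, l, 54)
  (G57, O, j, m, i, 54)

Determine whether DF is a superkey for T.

All 9 rows have distinct DF values, so DF → (all attributes) holds and DF is a superkey.

Yes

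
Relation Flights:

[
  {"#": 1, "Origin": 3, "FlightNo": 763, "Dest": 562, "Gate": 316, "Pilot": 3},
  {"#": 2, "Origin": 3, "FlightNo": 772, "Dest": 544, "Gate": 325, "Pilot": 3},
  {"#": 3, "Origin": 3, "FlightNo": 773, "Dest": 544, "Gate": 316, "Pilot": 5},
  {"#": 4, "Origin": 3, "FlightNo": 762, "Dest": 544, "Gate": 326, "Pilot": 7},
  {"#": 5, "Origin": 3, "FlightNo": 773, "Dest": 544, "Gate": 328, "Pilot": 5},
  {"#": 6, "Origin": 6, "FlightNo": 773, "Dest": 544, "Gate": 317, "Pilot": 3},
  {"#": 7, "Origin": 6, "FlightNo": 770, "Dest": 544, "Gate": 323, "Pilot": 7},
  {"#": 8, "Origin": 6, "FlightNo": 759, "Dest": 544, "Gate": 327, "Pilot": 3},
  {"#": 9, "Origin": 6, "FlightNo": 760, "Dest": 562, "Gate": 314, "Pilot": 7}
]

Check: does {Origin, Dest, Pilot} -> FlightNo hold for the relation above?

(Origin=3, Dest=562, Pilot=3): row 1 → FlightNo = 763 ✓
(Origin=3, Dest=544, Pilot=3): row 2 → FlightNo = 772 ✓
(Origin=3, Dest=544, Pilot=5): rows 3, 5 → FlightNo = 773, 773 ✓
(Origin=3, Dest=544, Pilot=7): row 4 → FlightNo = 762 ✓
(Origin=6, Dest=544, Pilot=3): rows 6, 8 → FlightNo takes values {773, 759} — violation
(Origin=6, Dest=544, Pilot=7): row 7 → FlightNo = 770 ✓
(Origin=6, Dest=562, Pilot=7): row 9 → FlightNo = 760 ✓
Two rows agree on {Origin, Dest, Pilot} but differ on FlightNo, so {Origin, Dest, Pilot} -> FlightNo does not hold.

No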